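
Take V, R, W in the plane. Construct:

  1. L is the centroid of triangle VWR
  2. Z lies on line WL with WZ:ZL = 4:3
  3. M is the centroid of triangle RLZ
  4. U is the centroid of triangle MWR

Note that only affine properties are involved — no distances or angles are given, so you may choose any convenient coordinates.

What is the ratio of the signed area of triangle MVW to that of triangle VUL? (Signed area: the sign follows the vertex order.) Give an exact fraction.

Work in coordinates with V = (0, 0), R = (1, 0), W = (0, 1).
1. L is the centroid of triangle VWR ⇒ L = (1/3, 1/3)
2. Z lies on line WL with WZ:ZL = 4:3 ⇒ Z = (4/21, 13/21)
3. M is the centroid of triangle RLZ ⇒ M = (32/63, 20/63)
4. U is the centroid of triangle MWR ⇒ U = (95/189, 83/189)
2·[MVW] = -32/63, 2·[VUL] = 4/189
[MVW]:[VUL] = -32/63:4/189 = -24

[MVW]:[VUL] = -24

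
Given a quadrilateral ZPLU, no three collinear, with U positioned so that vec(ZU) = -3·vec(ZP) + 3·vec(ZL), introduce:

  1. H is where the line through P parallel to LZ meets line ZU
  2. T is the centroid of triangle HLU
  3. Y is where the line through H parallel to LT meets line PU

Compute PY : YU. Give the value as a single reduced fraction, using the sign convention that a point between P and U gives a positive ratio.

PY:YU = -1/4

Choose coordinates Z = (0, 0), P = (1, 0), L = (0, 1), U = (-3, 3).
1. H is where the line through P parallel to LZ meets line ZU ⇒ H = (1, -1)
2. T is the centroid of triangle HLU ⇒ T = (-2/3, 1)
3. Y is where the line through H parallel to LT meets line PU ⇒ Y = (7/3, -1)
Y = P + t·(U−P) with t = -1/3, so PY:YU = t:(1−t) = -1/3:4/3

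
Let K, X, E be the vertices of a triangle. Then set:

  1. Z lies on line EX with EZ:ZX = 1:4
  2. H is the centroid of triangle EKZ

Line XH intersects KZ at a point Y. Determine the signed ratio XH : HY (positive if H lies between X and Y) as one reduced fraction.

XH:HY = -13

Choose coordinates K = (0, 0), X = (1, 0), E = (0, 1).
1. Z lies on line EX with EZ:ZX = 1:4 ⇒ Z = (1/5, 4/5)
2. H is the centroid of triangle EKZ ⇒ H = (1/15, 3/5)
line XH meets KZ at Y = (9/65, 36/65)
H = X + t·(Y−X) with t = 13/12, so XH:HY = 13/12:-1/12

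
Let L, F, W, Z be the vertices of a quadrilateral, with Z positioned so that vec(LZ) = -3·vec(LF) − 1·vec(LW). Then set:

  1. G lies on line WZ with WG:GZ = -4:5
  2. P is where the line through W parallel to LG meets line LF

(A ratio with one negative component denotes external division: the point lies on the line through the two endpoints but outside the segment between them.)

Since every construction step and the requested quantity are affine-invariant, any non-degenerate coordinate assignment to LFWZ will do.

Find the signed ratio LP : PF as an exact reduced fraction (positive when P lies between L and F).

LP:PF = -4/7

Choose coordinates L = (0, 0), F = (1, 0), W = (0, 1), Z = (-3, -1).
1. G lies on line WZ with WG:GZ = -4:5 ⇒ G = (12, 9)
2. P is where the line through W parallel to LG meets line LF ⇒ P = (-4/3, 0)
P = L + t·(F−L) with t = -4/3, so LP:PF = t:(1−t) = -4/3:7/3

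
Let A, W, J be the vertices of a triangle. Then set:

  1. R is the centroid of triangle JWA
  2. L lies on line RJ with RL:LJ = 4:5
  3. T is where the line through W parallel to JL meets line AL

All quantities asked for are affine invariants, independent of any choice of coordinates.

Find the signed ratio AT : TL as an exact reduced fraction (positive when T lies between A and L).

AT:TL = -2

Work in coordinates with A = (0, 0), W = (1, 0), J = (0, 1).
1. R is the centroid of triangle JWA ⇒ R = (1/3, 1/3)
2. L lies on line RJ with RL:LJ = 4:5 ⇒ L = (5/27, 17/27)
3. T is where the line through W parallel to JL meets line AL ⇒ T = (10/27, 34/27)
T = A + t·(L−A) with t = 2, so AT:TL = t:(1−t) = 2:-1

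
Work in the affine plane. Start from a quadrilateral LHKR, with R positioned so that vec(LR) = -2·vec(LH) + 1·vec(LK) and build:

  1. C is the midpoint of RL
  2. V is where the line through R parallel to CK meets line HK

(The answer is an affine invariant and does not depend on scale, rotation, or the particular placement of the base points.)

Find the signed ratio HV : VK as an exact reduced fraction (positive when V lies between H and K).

HV:VK = -5/2

Assign L = (0, 0), H = (1, 0), K = (0, 1), R = (-2, 1) — the answer is frame-independent, so this choice is without loss of generality.
1. C is the midpoint of RL ⇒ C = (-1, 1/2)
2. V is where the line through R parallel to CK meets line HK ⇒ V = (-2/3, 5/3)
V = H + t·(K−H) with t = 5/3, so HV:VK = t:(1−t) = 5/3:-2/3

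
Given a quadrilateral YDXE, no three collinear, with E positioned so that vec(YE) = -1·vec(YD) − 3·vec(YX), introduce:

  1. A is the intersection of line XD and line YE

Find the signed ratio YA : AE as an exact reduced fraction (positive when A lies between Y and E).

Work in coordinates with Y = (0, 0), D = (1, 0), X = (0, 1), E = (-1, -3).
1. A is the intersection of line XD and line YE ⇒ A = (1/4, 3/4)
A = Y + t·(E−Y) with t = -1/4, so YA:AE = t:(1−t) = -1/4:5/4

YA:AE = -1/5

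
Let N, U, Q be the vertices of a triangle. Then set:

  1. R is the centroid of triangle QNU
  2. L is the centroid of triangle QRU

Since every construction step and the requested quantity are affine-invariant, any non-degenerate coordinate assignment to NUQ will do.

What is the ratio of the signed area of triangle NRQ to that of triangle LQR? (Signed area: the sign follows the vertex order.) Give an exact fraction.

Assign N = (0, 0), U = (1, 0), Q = (0, 1) — the answer is frame-independent, so this choice is without loss of generality.
1. R is the centroid of triangle QNU ⇒ R = (1/3, 1/3)
2. L is the centroid of triangle QRU ⇒ L = (4/9, 4/9)
2·[NRQ] = 1/3, 2·[LQR] = 1/9
[NRQ]:[LQR] = 1/3:1/9 = 3

[NRQ]:[LQR] = 3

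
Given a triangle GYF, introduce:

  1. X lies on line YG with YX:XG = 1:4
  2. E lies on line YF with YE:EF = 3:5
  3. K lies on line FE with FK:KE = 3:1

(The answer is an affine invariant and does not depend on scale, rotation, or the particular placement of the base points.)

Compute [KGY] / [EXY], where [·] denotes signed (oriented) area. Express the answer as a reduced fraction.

Set G = (0, 0), Y = (1, 0), F = (0, 1); any affine frame gives the same invariant.
1. X lies on line YG with YX:XG = 1:4 ⇒ X = (4/5, 0)
2. E lies on line YF with YE:EF = 3:5 ⇒ E = (5/8, 3/8)
3. K lies on line FE with FK:KE = 3:1 ⇒ K = (15/32, 17/32)
2·[KGY] = 17/32, 2·[EXY] = 3/40
[KGY]:[EXY] = 17/32:3/40 = 85/12

[KGY]:[EXY] = 85/12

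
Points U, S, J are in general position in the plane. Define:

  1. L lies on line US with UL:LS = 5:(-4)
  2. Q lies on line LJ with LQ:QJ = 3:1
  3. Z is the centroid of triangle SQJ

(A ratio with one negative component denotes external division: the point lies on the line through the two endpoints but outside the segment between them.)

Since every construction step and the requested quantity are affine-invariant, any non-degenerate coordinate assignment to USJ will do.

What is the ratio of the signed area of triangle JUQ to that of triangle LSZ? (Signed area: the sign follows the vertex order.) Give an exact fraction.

Set U = (0, 0), S = (1, 0), J = (0, 1); any affine frame gives the same invariant.
1. L lies on line US with UL:LS = 5:(-4) ⇒ L = (5, 0)
2. Q lies on line LJ with LQ:QJ = 3:1 ⇒ Q = (5/4, 3/4)
3. Z is the centroid of triangle SQJ ⇒ Z = (3/4, 7/12)
2·[JUQ] = 5/4, 2·[LSZ] = -7/3
[JUQ]:[LSZ] = 5/4:-7/3 = -15/28

[JUQ]:[LSZ] = -15/28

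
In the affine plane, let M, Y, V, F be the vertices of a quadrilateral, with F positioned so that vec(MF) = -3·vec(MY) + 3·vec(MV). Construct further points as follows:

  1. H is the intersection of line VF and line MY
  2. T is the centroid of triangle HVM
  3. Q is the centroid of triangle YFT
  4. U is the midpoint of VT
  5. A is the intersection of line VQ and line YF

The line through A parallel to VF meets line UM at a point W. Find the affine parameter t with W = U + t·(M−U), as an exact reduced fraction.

t = 1/19

Choose coordinates M = (0, 0), Y = (1, 0), V = (0, 1), F = (-3, 3).
1. H is the intersection of line VF and line MY ⇒ H = (3/2, 0)
2. T is the centroid of triangle HVM ⇒ T = (1/2, 1/3)
3. Q is the centroid of triangle YFT ⇒ Q = (-1/2, 10/9)
4. U is the midpoint of VT ⇒ U = (1/4, 2/3)
5. A is the intersection of line VQ and line YF ⇒ A = (-9/19, 21/19)
through A parallel to VF: direction (-3, 2); meets UM at W = (9/38, 12/19)
W = U + t·(M−U) with t = 1/19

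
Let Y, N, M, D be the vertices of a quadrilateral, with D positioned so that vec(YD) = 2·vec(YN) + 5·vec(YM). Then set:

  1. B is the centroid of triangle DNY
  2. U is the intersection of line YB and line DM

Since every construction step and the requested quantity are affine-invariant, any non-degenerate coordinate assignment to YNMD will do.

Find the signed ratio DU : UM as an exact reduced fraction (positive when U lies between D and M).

Work in coordinates with Y = (0, 0), N = (1, 0), M = (0, 1), D = (2, 5).
1. B is the centroid of triangle DNY ⇒ B = (1, 5/3)
2. U is the intersection of line YB and line DM ⇒ U = (-3, -5)
U = D + t·(M−D) with t = 5/2, so DU:UM = t:(1−t) = 5/2:-3/2

DU:UM = -5/3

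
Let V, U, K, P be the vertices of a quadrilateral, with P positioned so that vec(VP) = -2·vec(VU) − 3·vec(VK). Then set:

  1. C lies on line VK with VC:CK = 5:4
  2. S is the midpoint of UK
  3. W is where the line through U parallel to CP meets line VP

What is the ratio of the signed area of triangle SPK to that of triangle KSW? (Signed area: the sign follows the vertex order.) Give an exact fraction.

Set V = (0, 0), U = (1, 0), K = (0, 1), P = (-2, -3); any affine frame gives the same invariant.
1. C lies on line VK with VC:CK = 5:4 ⇒ C = (0, 5/9)
2. S is the midpoint of UK ⇒ S = (1/2, 1/2)
3. W is where the line through U parallel to CP meets line VP ⇒ W = (32/5, 48/5)
2·[SPK] = -3, 2·[KSW] = 15/2
[SPK]:[KSW] = -3:15/2 = -2/5

[SPK]:[KSW] = -2/5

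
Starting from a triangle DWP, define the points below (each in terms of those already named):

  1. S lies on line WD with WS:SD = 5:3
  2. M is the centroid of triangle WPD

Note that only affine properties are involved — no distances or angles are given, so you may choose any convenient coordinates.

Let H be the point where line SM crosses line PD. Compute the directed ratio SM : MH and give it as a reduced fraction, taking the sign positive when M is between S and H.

SM:MH = 1/8

Set D = (0, 0), W = (1, 0), P = (0, 1); any affine frame gives the same invariant.
1. S lies on line WD with WS:SD = 5:3 ⇒ S = (3/8, 0)
2. M is the centroid of triangle WPD ⇒ M = (1/3, 1/3)
line SM meets PD at H = (0, 3)
M = S + t·(H−S) with t = 1/9, so SM:MH = 1/9:8/9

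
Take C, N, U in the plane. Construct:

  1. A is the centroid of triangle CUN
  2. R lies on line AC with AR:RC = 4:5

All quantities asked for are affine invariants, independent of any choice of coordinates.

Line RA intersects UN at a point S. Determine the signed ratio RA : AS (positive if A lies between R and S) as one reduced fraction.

Work in coordinates with C = (0, 0), N = (1, 0), U = (0, 1).
1. A is the centroid of triangle CUN ⇒ A = (1/3, 1/3)
2. R lies on line AC with AR:RC = 4:5 ⇒ R = (5/27, 5/27)
line RA meets UN at S = (1/2, 1/2)
A = R + t·(S−R) with t = 8/17, so RA:AS = 8/17:9/17

RA:AS = 8/9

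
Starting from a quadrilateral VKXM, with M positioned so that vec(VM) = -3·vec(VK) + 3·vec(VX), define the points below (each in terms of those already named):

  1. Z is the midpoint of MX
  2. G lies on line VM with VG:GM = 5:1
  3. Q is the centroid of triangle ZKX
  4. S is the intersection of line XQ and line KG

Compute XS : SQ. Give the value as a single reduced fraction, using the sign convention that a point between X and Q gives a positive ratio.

Assign V = (0, 0), K = (1, 0), X = (0, 1), M = (-3, 3) — the answer is frame-independent, so this choice is without loss of generality.
1. Z is the midpoint of MX ⇒ Z = (-3/2, 2)
2. G lies on line VM with VG:GM = 5:1 ⇒ G = (-5/2, 5/2)
3. Q is the centroid of triangle ZKX ⇒ Q = (-1/6, 1)
4. S is the intersection of line XQ and line KG ⇒ S = (-2/5, 1)
S = X + t·(Q−X) with t = 12/5, so XS:SQ = t:(1−t) = 12/5:-7/5

XS:SQ = -12/7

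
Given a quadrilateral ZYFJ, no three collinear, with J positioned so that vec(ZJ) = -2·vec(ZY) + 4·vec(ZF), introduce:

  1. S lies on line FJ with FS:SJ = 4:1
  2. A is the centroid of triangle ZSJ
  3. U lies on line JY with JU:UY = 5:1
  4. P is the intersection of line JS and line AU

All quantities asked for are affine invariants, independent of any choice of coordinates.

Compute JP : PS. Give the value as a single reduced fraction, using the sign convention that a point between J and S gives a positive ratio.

Set Z = (0, 0), Y = (1, 0), F = (0, 1), J = (-2, 4); any affine frame gives the same invariant.
1. S lies on line FJ with FS:SJ = 4:1 ⇒ S = (-8/5, 17/5)
2. A is the centroid of triangle ZSJ ⇒ A = (-6/5, 37/15)
3. U lies on line JY with JU:UY = 5:1 ⇒ U = (1/2, 2/3)
4. P is the intersection of line JS and line AU ⇒ P = (-4/9, 5/3)
P = J + t·(S−J) with t = 35/9, so JP:PS = t:(1−t) = 35/9:-26/9

JP:PS = -35/26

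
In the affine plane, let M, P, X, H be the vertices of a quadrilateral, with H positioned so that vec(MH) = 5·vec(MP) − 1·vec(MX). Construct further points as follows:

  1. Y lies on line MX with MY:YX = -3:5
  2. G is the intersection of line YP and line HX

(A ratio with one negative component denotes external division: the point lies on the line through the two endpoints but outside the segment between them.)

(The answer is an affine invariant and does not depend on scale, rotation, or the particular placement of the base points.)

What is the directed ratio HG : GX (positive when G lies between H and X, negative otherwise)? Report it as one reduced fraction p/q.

HG:GX = 14/5

Work in coordinates with M = (0, 0), P = (1, 0), X = (0, 1), H = (5, -1).
1. Y lies on line MX with MY:YX = -3:5 ⇒ Y = (0, -3/2)
2. G is the intersection of line YP and line HX ⇒ G = (25/19, 9/19)
G = H + t·(X−H) with t = 14/19, so HG:GX = t:(1−t) = 14/19:5/19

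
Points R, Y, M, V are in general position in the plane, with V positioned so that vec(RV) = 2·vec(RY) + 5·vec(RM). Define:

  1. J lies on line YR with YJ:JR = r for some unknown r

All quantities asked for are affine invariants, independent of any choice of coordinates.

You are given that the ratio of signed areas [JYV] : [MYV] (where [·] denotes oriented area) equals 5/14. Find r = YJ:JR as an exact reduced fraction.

r = 3/4

Choose coordinates R = (0, 0), Y = (1, 0), M = (0, 1), V = (2, 5).
1. With YJ:JR = r, write λ = r/(r+1) so J = Y + λ·(R−Y); J is affine-linear in λ
Every point depending on J is an affine combination of J and λ-independent points, so each such coordinate is linear in λ; the λ² term in each signed area is a multiple of (R−Y)×(R−Y) = 0, so 2·[JYV] and 2·[MYV] are each linear in λ. Evaluating at λ=0 and λ=1:
  2·[JYV] = 5·λ,   2·[MYV] = 6
So [JYV]:[MYV] = (5·λ) / (6). Setting this equal to 5/14:
  5·λ = 5/14·(6)  ⇒  λ = 3/7
Then r = λ/(1−λ) = (3/7)/(4/7) = 3/4. Check: with r = 3/4, J = (4/7, 0) and [JYV]:[MYV] = 5/14 as required.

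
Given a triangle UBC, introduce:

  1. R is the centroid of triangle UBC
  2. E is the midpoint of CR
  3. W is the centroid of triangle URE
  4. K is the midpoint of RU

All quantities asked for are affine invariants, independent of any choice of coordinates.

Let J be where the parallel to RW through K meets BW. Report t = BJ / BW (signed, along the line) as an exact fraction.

Work in coordinates with U = (0, 0), B = (1, 0), C = (0, 1).
1. R is the centroid of triangle UBC ⇒ R = (1/3, 1/3)
2. E is the midpoint of CR ⇒ E = (1/6, 2/3)
3. W is the centroid of triangle URE ⇒ W = (1/6, 1/3)
4. K is the midpoint of RU ⇒ K = (1/6, 1/6)
through K parallel to RW: direction (-1/6, 0); meets BW at J = (7/12, 1/6)
J = B + t·(W−B) with t = 1/2

t = 1/2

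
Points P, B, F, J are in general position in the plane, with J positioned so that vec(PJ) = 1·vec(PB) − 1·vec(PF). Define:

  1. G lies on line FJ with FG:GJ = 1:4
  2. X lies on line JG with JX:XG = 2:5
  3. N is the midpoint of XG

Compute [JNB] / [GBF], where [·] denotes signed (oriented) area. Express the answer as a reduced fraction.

[JNB]:[GBF] = -18/7

Choose coordinates P = (0, 0), B = (1, 0), F = (0, 1), J = (1, -1).
1. G lies on line FJ with FG:GJ = 1:4 ⇒ G = (1/5, 3/5)
2. X lies on line JG with JX:XG = 2:5 ⇒ X = (27/35, -19/35)
3. N is the midpoint of XG ⇒ N = (17/35, 1/35)
2·[JNB] = -18/35, 2·[GBF] = 1/5
[JNB]:[GBF] = -18/35:1/5 = -18/7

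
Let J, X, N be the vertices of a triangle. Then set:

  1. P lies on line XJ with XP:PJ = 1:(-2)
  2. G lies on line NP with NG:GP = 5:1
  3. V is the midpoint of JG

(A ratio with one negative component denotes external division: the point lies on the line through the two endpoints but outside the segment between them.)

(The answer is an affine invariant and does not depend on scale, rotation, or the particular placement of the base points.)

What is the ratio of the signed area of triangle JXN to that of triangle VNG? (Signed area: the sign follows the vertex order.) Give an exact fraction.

[JXN]:[VNG] = -6/5

Assign J = (0, 0), X = (1, 0), N = (0, 1) — the answer is frame-independent, so this choice is without loss of generality.
1. P lies on line XJ with XP:PJ = 1:(-2) ⇒ P = (2, 0)
2. G lies on line NP with NG:GP = 5:1 ⇒ G = (5/3, 1/6)
3. V is the midpoint of JG ⇒ V = (5/6, 1/12)
2·[JXN] = 1, 2·[VNG] = -5/6
[JXN]:[VNG] = 1:-5/6 = -6/5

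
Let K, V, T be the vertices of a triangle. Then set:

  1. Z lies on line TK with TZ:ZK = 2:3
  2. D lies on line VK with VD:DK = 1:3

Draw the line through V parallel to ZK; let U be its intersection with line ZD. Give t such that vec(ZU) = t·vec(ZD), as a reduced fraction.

t = 4/3

Assign K = (0, 0), V = (1, 0), T = (0, 1) — the answer is frame-independent, so this choice is without loss of generality.
1. Z lies on line TK with TZ:ZK = 2:3 ⇒ Z = (0, 3/5)
2. D lies on line VK with VD:DK = 1:3 ⇒ D = (3/4, 0)
through V parallel to ZK: direction (0, -3/5); meets ZD at U = (1, -1/5)
U = Z + t·(D−Z) with t = 4/3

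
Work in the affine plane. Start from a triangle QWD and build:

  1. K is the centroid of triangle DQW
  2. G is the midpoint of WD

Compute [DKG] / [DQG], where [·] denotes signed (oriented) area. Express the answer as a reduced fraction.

Assign Q = (0, 0), W = (1, 0), D = (0, 1) — the answer is frame-independent, so this choice is without loss of generality.
1. K is the centroid of triangle DQW ⇒ K = (1/3, 1/3)
2. G is the midpoint of WD ⇒ G = (1/2, 1/2)
2·[DKG] = 1/6, 2·[DQG] = 1/2
[DKG]:[DQG] = 1/6:1/2 = 1/3

[DKG]:[DQG] = 1/3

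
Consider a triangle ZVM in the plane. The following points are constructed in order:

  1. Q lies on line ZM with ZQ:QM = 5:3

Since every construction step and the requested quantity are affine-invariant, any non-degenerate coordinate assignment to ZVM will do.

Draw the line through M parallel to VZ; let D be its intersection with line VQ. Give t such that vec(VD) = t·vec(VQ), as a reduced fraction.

Choose coordinates Z = (0, 0), V = (1, 0), M = (0, 1).
1. Q lies on line ZM with ZQ:QM = 5:3 ⇒ Q = (0, 5/8)
through M parallel to VZ: direction (-1, 0); meets VQ at D = (-3/5, 1)
D = V + t·(Q−V) with t = 8/5

t = 8/5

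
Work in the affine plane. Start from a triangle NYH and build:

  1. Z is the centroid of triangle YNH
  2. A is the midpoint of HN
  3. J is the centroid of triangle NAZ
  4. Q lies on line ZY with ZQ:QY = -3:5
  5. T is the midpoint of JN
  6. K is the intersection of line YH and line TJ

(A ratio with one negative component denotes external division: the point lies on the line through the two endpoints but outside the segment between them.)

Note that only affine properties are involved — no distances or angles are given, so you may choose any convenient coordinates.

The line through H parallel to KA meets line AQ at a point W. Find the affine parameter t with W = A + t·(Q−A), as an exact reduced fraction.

Assign N = (0, 0), Y = (1, 0), H = (0, 1) — the answer is frame-independent, so this choice is without loss of generality.
1. Z is the centroid of triangle YNH ⇒ Z = (1/3, 1/3)
2. A is the midpoint of HN ⇒ A = (0, 1/2)
3. J is the centroid of triangle NAZ ⇒ J = (1/9, 5/18)
4. Q lies on line ZY with ZQ:QY = -3:5 ⇒ Q = (-2/3, 5/6)
5. T is the midpoint of JN ⇒ T = (1/18, 5/36)
6. K is the intersection of line YH and line TJ ⇒ K = (2/7, 5/7)
through H parallel to KA: direction (-2/7, -3/14); meets AQ at W = (-2/5, 7/10)
W = A + t·(Q−A) with t = 3/5

t = 3/5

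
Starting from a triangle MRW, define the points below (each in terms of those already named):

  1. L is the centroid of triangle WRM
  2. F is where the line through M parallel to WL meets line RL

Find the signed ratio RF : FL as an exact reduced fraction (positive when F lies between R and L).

RF:FL = -2

Work in coordinates with M = (0, 0), R = (1, 0), W = (0, 1).
1. L is the centroid of triangle WRM ⇒ L = (1/3, 1/3)
2. F is where the line through M parallel to WL meets line RL ⇒ F = (-1/3, 2/3)
F = R + t·(L−R) with t = 2, so RF:FL = t:(1−t) = 2:-1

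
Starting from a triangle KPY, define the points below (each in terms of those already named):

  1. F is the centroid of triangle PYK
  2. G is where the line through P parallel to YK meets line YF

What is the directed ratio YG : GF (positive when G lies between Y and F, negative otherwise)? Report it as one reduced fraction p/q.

Work in coordinates with K = (0, 0), P = (1, 0), Y = (0, 1).
1. F is the centroid of triangle PYK ⇒ F = (1/3, 1/3)
2. G is where the line through P parallel to YK meets line YF ⇒ G = (1, -1)
G = Y + t·(F−Y) with t = 3, so YG:GF = t:(1−t) = 3:-2

YG:GF = -3/2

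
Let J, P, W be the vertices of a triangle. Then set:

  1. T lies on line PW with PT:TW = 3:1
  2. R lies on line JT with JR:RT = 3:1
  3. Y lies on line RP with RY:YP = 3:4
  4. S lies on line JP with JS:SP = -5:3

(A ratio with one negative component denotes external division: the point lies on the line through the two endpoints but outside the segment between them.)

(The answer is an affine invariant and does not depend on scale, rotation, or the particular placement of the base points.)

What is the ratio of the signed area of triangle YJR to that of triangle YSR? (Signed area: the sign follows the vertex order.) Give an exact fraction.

[YJR]:[YSR] = -2/3

Choose coordinates J = (0, 0), P = (1, 0), W = (0, 1).
1. T lies on line PW with PT:TW = 3:1 ⇒ T = (1/4, 3/4)
2. R lies on line JT with JR:RT = 3:1 ⇒ R = (3/16, 9/16)
3. Y lies on line RP with RY:YP = 3:4 ⇒ Y = (15/28, 9/28)
4. S lies on line JP with JS:SP = -5:3 ⇒ S = (5/2, 0)
2·[YJR] = -27/112, 2·[YSR] = 81/224
[YJR]:[YSR] = -27/112:81/224 = -2/3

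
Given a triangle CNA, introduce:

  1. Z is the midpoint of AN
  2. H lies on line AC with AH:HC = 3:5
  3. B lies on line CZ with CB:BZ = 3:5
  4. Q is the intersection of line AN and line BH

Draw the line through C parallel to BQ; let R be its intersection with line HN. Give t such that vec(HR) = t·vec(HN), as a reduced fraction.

t = -15/41

Set C = (0, 0), N = (1, 0), A = (0, 1); any affine frame gives the same invariant.
1. Z is the midpoint of AN ⇒ Z = (1/2, 1/2)
2. H lies on line AC with AH:HC = 3:5 ⇒ H = (0, 5/8)
3. B lies on line CZ with CB:BZ = 3:5 ⇒ B = (3/16, 3/16)
4. Q is the intersection of line AN and line BH ⇒ Q = (-9/32, 41/32)
through C parallel to BQ: direction (-15/32, 35/32); meets HN at R = (-15/41, 35/41)
R = H + t·(N−H) with t = -15/41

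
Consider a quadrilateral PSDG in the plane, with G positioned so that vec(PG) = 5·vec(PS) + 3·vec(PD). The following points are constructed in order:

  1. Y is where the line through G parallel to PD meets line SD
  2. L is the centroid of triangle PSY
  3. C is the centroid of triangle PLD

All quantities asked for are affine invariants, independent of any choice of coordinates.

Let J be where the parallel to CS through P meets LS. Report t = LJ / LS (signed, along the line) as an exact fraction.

t = 6/5

Assign P = (0, 0), S = (1, 0), D = (0, 1), G = (5, 3) — the answer is frame-independent, so this choice is without loss of generality.
1. Y is where the line through G parallel to PD meets line SD ⇒ Y = (5, -4)
2. L is the centroid of triangle PSY ⇒ L = (2, -4/3)
3. C is the centroid of triangle PLD ⇒ C = (2/3, -1/9)
through P parallel to CS: direction (1/3, 1/9); meets LS at J = (4/5, 4/15)
J = L + t·(S−L) with t = 6/5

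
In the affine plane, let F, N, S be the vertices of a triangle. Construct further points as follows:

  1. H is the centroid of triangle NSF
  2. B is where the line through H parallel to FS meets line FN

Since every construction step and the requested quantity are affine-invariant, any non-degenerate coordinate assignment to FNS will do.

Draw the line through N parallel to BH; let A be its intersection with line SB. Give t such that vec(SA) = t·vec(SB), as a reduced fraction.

Work in coordinates with F = (0, 0), N = (1, 0), S = (0, 1).
1. H is the centroid of triangle NSF ⇒ H = (1/3, 1/3)
2. B is where the line through H parallel to FS meets line FN ⇒ B = (1/3, 0)
through N parallel to BH: direction (0, 1/3); meets SB at A = (1, -2)
A = S + t·(B−S) with t = 3

t = 3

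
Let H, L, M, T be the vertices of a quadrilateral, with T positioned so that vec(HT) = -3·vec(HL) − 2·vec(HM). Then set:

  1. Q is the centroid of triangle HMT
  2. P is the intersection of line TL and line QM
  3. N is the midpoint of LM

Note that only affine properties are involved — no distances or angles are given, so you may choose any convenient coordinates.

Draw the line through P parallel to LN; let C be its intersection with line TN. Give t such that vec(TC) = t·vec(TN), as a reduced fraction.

Choose coordinates H = (0, 0), L = (1, 0), M = (0, 1), T = (-3, -2).
1. Q is the centroid of triangle HMT ⇒ Q = (-1, -1/3)
2. P is the intersection of line TL and line QM ⇒ P = (-9/5, -7/5)
3. N is the midpoint of LM ⇒ N = (1/2, 1/2)
through P parallel to LN: direction (-1/2, 1/2); meets TN at C = (-39/20, -5/4)
C = T + t·(N−T) with t = 3/10

t = 3/10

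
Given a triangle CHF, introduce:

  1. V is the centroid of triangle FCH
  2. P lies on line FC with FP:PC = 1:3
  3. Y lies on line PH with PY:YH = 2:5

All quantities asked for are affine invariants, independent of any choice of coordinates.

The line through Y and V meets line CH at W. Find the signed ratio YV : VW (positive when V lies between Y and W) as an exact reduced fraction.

Set C = (0, 0), H = (1, 0), F = (0, 1); any affine frame gives the same invariant.
1. V is the centroid of triangle FCH ⇒ V = (1/3, 1/3)
2. P lies on line FC with FP:PC = 1:3 ⇒ P = (0, 3/4)
3. Y lies on line PH with PY:YH = 2:5 ⇒ Y = (2/7, 15/28)
line YV meets CH at W = (7/17, 0)
V = Y + t·(W−Y) with t = 17/45, so YV:VW = 17/45:28/45

YV:VW = 17/28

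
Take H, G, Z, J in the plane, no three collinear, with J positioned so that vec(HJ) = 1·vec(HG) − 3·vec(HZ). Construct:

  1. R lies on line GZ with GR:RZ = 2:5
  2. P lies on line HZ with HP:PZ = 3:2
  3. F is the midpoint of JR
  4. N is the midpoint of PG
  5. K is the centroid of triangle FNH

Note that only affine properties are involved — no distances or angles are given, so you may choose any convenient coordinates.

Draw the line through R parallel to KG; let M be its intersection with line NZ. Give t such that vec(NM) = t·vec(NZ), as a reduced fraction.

Set H = (0, 0), G = (1, 0), Z = (0, 1), J = (1, -3); any affine frame gives the same invariant.
1. R lies on line GZ with GR:RZ = 2:5 ⇒ R = (5/7, 2/7)
2. P lies on line HZ with HP:PZ = 3:2 ⇒ P = (0, 3/5)
3. F is the midpoint of JR ⇒ F = (6/7, -19/14)
4. N is the midpoint of PG ⇒ N = (1/2, 3/10)
5. K is the centroid of triangle FNH ⇒ K = (19/42, -37/105)
through R parallel to KG: direction (23/42, 37/105); meets NZ at M = (27/47, 46/235)
M = N + t·(Z−N) with t = -7/47

t = -7/47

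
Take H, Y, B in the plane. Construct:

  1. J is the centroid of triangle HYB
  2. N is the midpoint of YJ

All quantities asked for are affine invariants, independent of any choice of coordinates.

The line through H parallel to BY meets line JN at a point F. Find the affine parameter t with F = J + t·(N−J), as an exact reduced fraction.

t = -4

Assign H = (0, 0), Y = (1, 0), B = (0, 1) — the answer is frame-independent, so this choice is without loss of generality.
1. J is the centroid of triangle HYB ⇒ J = (1/3, 1/3)
2. N is the midpoint of YJ ⇒ N = (2/3, 1/6)
through H parallel to BY: direction (1, -1); meets JN at F = (-1, 1)
F = J + t·(N−J) with t = -4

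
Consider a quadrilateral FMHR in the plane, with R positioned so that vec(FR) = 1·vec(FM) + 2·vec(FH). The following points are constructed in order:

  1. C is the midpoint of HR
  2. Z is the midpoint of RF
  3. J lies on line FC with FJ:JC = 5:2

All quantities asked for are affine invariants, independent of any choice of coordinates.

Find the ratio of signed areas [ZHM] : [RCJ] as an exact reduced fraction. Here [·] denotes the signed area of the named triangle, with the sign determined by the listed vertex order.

Choose coordinates F = (0, 0), M = (1, 0), H = (0, 1), R = (1, 2).
1. C is the midpoint of HR ⇒ C = (1/2, 3/2)
2. Z is the midpoint of RF ⇒ Z = (1/2, 1)
3. J lies on line FC with FJ:JC = 5:2 ⇒ J = (5/14, 15/14)
2·[ZHM] = 1/2, 2·[RCJ] = 1/7
[ZHM]:[RCJ] = 1/2:1/7 = 7/2

[ZHM]:[RCJ] = 7/2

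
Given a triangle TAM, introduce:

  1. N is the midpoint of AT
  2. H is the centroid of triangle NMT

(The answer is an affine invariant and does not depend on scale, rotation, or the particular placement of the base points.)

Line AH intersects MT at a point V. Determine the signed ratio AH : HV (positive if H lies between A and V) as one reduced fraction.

AH:HV = 5

Work in coordinates with T = (0, 0), A = (1, 0), M = (0, 1).
1. N is the midpoint of AT ⇒ N = (1/2, 0)
2. H is the centroid of triangle NMT ⇒ H = (1/6, 1/3)
line AH meets MT at V = (0, 2/5)
H = A + t·(V−A) with t = 5/6, so AH:HV = 5/6:1/6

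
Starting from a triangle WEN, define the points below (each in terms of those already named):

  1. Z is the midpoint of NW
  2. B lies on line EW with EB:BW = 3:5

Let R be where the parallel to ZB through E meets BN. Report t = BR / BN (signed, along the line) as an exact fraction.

t = 3/5

Choose coordinates W = (0, 0), E = (1, 0), N = (0, 1).
1. Z is the midpoint of NW ⇒ Z = (0, 1/2)
2. B lies on line EW with EB:BW = 3:5 ⇒ B = (5/8, 0)
through E parallel to ZB: direction (5/8, -1/2); meets BN at R = (1/4, 3/5)
R = B + t·(N−B) with t = 3/5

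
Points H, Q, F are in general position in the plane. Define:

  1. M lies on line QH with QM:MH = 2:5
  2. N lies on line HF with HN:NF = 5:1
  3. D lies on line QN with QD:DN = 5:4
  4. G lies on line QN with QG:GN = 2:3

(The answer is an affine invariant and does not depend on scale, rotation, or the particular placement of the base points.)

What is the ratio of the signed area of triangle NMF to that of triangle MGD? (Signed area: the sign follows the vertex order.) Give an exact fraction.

[NMF]:[MGD] = 45/14

Assign H = (0, 0), Q = (1, 0), F = (0, 1) — the answer is frame-independent, so this choice is without loss of generality.
1. M lies on line QH with QM:MH = 2:5 ⇒ M = (5/7, 0)
2. N lies on line HF with HN:NF = 5:1 ⇒ N = (0, 5/6)
3. D lies on line QN with QD:DN = 5:4 ⇒ D = (4/9, 25/54)
4. G lies on line QN with QG:GN = 2:3 ⇒ G = (3/5, 1/3)
2·[NMF] = 5/42, 2·[MGD] = 1/27
[NMF]:[MGD] = 5/42:1/27 = 45/14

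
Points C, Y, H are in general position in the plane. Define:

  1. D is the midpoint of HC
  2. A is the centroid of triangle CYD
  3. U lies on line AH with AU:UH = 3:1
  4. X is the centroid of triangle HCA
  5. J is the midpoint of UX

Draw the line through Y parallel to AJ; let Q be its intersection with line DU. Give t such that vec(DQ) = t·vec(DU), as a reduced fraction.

Assign C = (0, 0), Y = (1, 0), H = (0, 1) — the answer is frame-independent, so this choice is without loss of generality.
1. D is the midpoint of HC ⇒ D = (0, 1/2)
2. A is the centroid of triangle CYD ⇒ A = (1/3, 1/6)
3. U lies on line AH with AU:UH = 3:1 ⇒ U = (1/12, 19/24)
4. X is the centroid of triangle HCA ⇒ X = (1/9, 7/18)
5. J is the midpoint of UX ⇒ J = (7/72, 85/144)
through Y parallel to AJ: direction (-17/72, 61/144); meets DU at Q = (11/45, 61/45)
Q = D + t·(U−D) with t = 44/15

t = 44/15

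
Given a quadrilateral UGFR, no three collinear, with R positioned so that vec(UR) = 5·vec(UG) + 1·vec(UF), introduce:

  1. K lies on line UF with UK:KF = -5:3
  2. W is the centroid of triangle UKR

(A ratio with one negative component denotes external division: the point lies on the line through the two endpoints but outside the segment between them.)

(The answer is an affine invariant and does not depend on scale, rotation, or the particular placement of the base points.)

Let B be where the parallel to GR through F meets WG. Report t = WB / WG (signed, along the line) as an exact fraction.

t = -1/4

Work in coordinates with U = (0, 0), G = (1, 0), F = (0, 1), R = (5, 1).
1. K lies on line UF with UK:KF = -5:3 ⇒ K = (0, 5/2)
2. W is the centroid of triangle UKR ⇒ W = (5/3, 7/6)
through F parallel to GR: direction (4, 1); meets WG at B = (11/6, 35/24)
B = W + t·(G−W) with t = -1/4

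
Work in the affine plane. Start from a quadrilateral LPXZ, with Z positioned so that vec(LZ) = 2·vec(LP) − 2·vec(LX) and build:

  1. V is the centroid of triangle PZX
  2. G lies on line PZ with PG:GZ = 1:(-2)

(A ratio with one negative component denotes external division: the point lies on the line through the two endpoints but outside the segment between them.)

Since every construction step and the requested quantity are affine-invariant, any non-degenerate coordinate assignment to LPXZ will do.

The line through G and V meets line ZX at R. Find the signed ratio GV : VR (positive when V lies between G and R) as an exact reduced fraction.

GV:VR = 5

Work in coordinates with L = (0, 0), P = (1, 0), X = (0, 1), Z = (2, -2).
1. V is the centroid of triangle PZX ⇒ V = (1, -1/3)
2. G lies on line PZ with PG:GZ = 1:(-2) ⇒ G = (0, 2)
line GV meets ZX at R = (6/5, -4/5)
V = G + t·(R−G) with t = 5/6, so GV:VR = 5/6:1/6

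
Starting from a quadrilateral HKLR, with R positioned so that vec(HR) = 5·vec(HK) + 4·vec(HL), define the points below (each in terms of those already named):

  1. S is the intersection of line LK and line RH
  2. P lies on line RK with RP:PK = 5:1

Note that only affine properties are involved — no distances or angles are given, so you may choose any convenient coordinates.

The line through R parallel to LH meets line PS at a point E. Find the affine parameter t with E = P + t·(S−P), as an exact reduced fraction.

Set H = (0, 0), K = (1, 0), L = (0, 1), R = (5, 4); any affine frame gives the same invariant.
1. S is the intersection of line LK and line RH ⇒ S = (5/9, 4/9)
2. P lies on line RK with RP:PK = 5:1 ⇒ P = (5/3, 2/3)
through R parallel to LH: direction (0, -1); meets PS at E = (5, 4/3)
E = P + t·(S−P) with t = -3

t = -3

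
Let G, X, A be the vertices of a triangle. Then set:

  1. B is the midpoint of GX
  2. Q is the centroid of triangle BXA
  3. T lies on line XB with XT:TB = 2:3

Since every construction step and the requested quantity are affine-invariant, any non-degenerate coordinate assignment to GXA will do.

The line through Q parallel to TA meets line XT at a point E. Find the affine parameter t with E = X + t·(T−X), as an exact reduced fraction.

t = 7/6

Set G = (0, 0), X = (1, 0), A = (0, 1); any affine frame gives the same invariant.
1. B is the midpoint of GX ⇒ B = (1/2, 0)
2. Q is the centroid of triangle BXA ⇒ Q = (1/2, 1/3)
3. T lies on line XB with XT:TB = 2:3 ⇒ T = (4/5, 0)
through Q parallel to TA: direction (-4/5, 1); meets XT at E = (23/30, 0)
E = X + t·(T−X) with t = 7/6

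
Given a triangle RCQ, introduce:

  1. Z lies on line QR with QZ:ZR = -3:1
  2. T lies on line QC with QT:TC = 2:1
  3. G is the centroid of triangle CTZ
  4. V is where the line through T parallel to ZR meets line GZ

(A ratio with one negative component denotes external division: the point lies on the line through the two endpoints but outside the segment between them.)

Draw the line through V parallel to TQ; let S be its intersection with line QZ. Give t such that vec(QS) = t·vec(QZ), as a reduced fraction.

Set R = (0, 0), C = (1, 0), Q = (0, 1); any affine frame gives the same invariant.
1. Z lies on line QR with QZ:ZR = -3:1 ⇒ Z = (0, -1/2)
2. T lies on line QC with QT:TC = 2:1 ⇒ T = (2/3, 1/3)
3. G is the centroid of triangle CTZ ⇒ G = (5/9, -1/18)
4. V is where the line through T parallel to ZR meets line GZ ⇒ V = (2/3, 1/30)
through V parallel to TQ: direction (-2/3, 2/3); meets QZ at S = (0, 7/10)
S = Q + t·(Z−Q) with t = 1/5

t = 1/5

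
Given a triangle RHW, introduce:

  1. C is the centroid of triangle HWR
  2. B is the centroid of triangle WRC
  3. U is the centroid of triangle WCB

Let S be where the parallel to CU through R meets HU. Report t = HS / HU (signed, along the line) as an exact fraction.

Assign R = (0, 0), H = (1, 0), W = (0, 1) — the answer is frame-independent, so this choice is without loss of generality.
1. C is the centroid of triangle HWR ⇒ C = (1/3, 1/3)
2. B is the centroid of triangle WRC ⇒ B = (1/9, 4/9)
3. U is the centroid of triangle WCB ⇒ U = (4/27, 16/27)
through R parallel to CU: direction (-5/27, 7/27); meets HU at S = (-80/81, 112/81)
S = H + t·(U−H) with t = 7/3

t = 7/3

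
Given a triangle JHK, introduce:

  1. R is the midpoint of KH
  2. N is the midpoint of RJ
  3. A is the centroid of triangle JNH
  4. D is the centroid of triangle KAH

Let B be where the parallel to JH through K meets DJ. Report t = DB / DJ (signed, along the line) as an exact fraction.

t = -23/13

Work in coordinates with J = (0, 0), H = (1, 0), K = (0, 1).
1. R is the midpoint of KH ⇒ R = (1/2, 1/2)
2. N is the midpoint of RJ ⇒ N = (1/4, 1/4)
3. A is the centroid of triangle JNH ⇒ A = (5/12, 1/12)
4. D is the centroid of triangle KAH ⇒ D = (17/36, 13/36)
through K parallel to JH: direction (1, 0); meets DJ at B = (17/13, 1)
B = D + t·(J−D) with t = -23/13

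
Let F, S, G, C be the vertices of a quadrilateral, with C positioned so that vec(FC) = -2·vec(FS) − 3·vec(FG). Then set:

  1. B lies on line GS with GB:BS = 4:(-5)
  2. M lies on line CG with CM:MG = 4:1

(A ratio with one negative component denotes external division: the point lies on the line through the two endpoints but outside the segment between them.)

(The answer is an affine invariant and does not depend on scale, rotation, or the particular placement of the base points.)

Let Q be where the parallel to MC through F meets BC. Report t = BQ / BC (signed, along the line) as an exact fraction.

Assign F = (0, 0), S = (1, 0), G = (0, 1), C = (-2, -3) — the answer is frame-independent, so this choice is without loss of generality.
1. B lies on line GS with GB:BS = 4:(-5) ⇒ B = (-4, 5)
2. M lies on line CG with CM:MG = 4:1 ⇒ M = (-2/5, 1/5)
through F parallel to MC: direction (-8/5, -16/5); meets BC at Q = (-11/6, -11/3)
Q = B + t·(C−B) with t = 13/12

t = 13/12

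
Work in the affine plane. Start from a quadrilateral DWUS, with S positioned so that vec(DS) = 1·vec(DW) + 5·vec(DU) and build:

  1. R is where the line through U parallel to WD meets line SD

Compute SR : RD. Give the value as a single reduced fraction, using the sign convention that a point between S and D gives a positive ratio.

SR:RD = 4

Assign D = (0, 0), W = (1, 0), U = (0, 1), S = (1, 5) — the answer is frame-independent, so this choice is without loss of generality.
1. R is where the line through U parallel to WD meets line SD ⇒ R = (1/5, 1)
R = S + t·(D−S) with t = 4/5, so SR:RD = t:(1−t) = 4/5:1/5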